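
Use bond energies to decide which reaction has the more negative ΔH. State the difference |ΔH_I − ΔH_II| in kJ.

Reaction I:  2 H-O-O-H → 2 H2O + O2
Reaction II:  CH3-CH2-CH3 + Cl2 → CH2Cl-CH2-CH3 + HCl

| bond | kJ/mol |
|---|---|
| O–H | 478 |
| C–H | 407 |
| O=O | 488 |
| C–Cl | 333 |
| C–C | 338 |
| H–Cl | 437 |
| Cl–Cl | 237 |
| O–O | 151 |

Reaction I:
  Bonds broken (reactants):
    O–H: 4 × 478 = 1912
    O–O: 2 × 151 = 302
    Σ(broken) = 2214 kJ
  Bonds formed (products):
    O–H: 4 × 478 = 1912
    O=O: 1 × 488 = 488
    Σ(formed) = 2400 kJ
  ΔH_I = 2214 − 2400 = −186 kJ
Reaction II:
  Bonds broken (reactants):
    C–C: 2 × 338 = 676
    C–H: 8 × 407 = 3256
    Cl–Cl: 1 × 237 = 237
    Σ(broken) = 4169 kJ
  Bonds formed (products):
    C–C: 2 × 338 = 676
    C–Cl: 1 × 333 = 333
    C–H: 7 × 407 = 2849
    H–Cl: 1 × 437 = 437
    Σ(formed) = 4295 kJ
  ΔH_II = 4169 − 4295 = −126 kJ
ΔH_I − ΔH_II = −60 kJ, so reaction I has the more negative ΔH; |ΔH_I − ΔH_II| = 60 kJ.

Reaction I, by 60 kJ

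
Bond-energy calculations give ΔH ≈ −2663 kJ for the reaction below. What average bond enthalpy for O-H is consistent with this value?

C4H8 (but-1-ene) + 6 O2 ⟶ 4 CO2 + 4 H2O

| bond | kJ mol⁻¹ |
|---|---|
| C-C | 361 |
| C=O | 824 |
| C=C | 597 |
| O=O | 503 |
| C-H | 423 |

Let D be the O-H bond energy.
Σ(broken) = 2×361 + 8×423 + 1×597 + 6×503 = 7721
Σ(formed) = 8×824 + 8×D = 6592 + 8D
ΔH = Σ(broken) − Σ(formed) = (7721) − (6592 + 8D) = +1129 − 8D
Setting this equal to −2663 kJ gives 8D = 3792, so D = 474 kJ/mol.

D(O-H) ≈ 474 kJ/mol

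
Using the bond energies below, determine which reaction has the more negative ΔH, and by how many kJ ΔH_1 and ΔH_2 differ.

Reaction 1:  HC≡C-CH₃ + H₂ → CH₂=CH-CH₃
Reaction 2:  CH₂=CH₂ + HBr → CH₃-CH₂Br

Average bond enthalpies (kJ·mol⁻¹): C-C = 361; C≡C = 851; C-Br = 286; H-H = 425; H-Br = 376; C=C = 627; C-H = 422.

Reaction 1:
  Bonds broken (reactants):
    C≡C: 1 × 851 = 851
    C-C: 1 × 361 = 361
    C-H: 4 × 422 = 1688
    H-H: 1 × 425 = 425
    Σ(broken) = 3325 kJ
  Bonds formed (products):
    C-C: 1 × 361 = 361
    C-H: 6 × 422 = 2532
    C=C: 1 × 627 = 627
    Σ(formed) = 3520 kJ
  ΔH_1 = 3325 − 3520 = −195 kJ
Reaction 2:
  Bonds broken (reactants):
    C-H: 4 × 422 = 1688
    C=C: 1 × 627 = 627
    H-Br: 1 × 376 = 376
    Σ(broken) = 2691 kJ
  Bonds formed (products):
    C-Br: 1 × 286 = 286
    C-C: 1 × 361 = 361
    C-H: 5 × 422 = 2110
    Σ(formed) = 2757 kJ
  ΔH_2 = 2691 − 2757 = −66 kJ
ΔH_1 − ΔH_2 = −129 kJ, so reaction 1 has the more negative ΔH; |ΔH_1 − ΔH_2| = 129 kJ.

Reaction 1, by 129 kJ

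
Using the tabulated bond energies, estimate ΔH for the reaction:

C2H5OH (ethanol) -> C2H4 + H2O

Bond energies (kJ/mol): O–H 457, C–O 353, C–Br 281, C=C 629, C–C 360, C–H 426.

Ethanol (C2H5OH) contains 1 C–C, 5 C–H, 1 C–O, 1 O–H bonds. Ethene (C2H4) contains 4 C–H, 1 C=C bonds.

Bonds broken (reactants):
  C–C: 1 × 360 = 360
  C–H: 5 × 426 = 2130
  C–O: 1 × 353 = 353
  O–H: 1 × 457 = 457
  Σ(broken) = 3300 kJ
Bonds formed (products):
  C–H: 4 × 426 = 1704
  C=C: 1 × 629 = 629
  O–H: 2 × 457 = 914
  Σ(formed) = 3247 kJ
ΔH = Σ(broken) − Σ(formed) = 3300 − 3247 = +53 kJ

ΔH ≈ +53 kJ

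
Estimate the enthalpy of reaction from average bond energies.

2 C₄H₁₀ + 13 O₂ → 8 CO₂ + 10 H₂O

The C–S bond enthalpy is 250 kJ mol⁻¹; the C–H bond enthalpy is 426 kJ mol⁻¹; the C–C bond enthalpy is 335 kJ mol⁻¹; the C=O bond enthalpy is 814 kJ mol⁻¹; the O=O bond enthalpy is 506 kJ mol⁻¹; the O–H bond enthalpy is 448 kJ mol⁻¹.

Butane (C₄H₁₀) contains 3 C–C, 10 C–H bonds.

Bonds broken (reactants):
  C–C: 6 × 335 = 2010
  C–H: 20 × 426 = 8520
  O=O: 13 × 506 = 6578
  Σ(broken) = 17108 kJ
Bonds formed (products):
  C=O: 16 × 814 = 13024
  O–H: 20 × 448 = 8960
  Σ(formed) = 21984 kJ
ΔH = Σ(broken) − Σ(formed) = 17108 − 21984 = −4876 kJ

ΔH ≈ −4876 kJ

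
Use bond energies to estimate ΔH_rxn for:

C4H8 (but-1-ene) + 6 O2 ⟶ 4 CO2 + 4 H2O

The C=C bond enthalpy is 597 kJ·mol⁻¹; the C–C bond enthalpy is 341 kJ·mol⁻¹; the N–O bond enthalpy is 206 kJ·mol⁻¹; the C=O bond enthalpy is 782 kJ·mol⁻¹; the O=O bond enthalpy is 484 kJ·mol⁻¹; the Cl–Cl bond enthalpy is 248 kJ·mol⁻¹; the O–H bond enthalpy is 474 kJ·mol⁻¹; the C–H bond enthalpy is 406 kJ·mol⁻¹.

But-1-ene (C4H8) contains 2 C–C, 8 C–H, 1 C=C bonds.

ΔH ≈ −2617 kJ

Bonds broken (reactants):
  C–C: 2 × 341 = 682
  C–H: 8 × 406 = 3248
  C=C: 1 × 597 = 597
  O=O: 6 × 484 = 2904
  Σ(broken) = 7431 kJ
Bonds formed (products):
  C=O: 8 × 782 = 6256
  O–H: 8 × 474 = 3792
  Σ(formed) = 10048 kJ
ΔH = Σ(broken) − Σ(formed) = 7431 − 10048 = −2617 kJ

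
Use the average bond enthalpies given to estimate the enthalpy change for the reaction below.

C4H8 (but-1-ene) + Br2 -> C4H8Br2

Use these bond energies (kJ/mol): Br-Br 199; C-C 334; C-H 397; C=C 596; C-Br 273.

ΔH ≈ −85 kJ

Bonds broken (reactants):
  Br-Br: 1 × 199 = 199
  C-C: 2 × 334 = 668
  C-H: 8 × 397 = 3176
  C=C: 1 × 596 = 596
  Σ(broken) = 4639 kJ
Bonds formed (products):
  C-Br: 2 × 273 = 546
  C-C: 3 × 334 = 1002
  C-H: 8 × 397 = 3176
  Σ(formed) = 4724 kJ
ΔH = Σ(broken) − Σ(formed) = 4639 − 4724 = −85 kJ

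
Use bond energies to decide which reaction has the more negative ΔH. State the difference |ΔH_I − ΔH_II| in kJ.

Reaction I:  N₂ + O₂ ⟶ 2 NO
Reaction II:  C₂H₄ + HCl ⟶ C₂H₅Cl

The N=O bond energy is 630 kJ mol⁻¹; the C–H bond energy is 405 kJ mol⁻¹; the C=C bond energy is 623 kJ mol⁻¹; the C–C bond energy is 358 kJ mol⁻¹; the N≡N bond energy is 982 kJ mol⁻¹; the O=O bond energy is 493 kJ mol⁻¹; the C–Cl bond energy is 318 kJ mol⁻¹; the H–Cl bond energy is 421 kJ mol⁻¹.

Reaction II, by 252 kJ

Reaction I:
  Bonds broken (reactants):
    N≡N: 1 × 982 = 982
    O=O: 1 × 493 = 493
    Σ(broken) = 1475 kJ
  Bonds formed (products):
    N=O: 2 × 630 = 1260
    Σ(formed) = 1260 kJ
  ΔH_I = 1475 − 1260 = +215 kJ
Reaction II:
  Bonds broken (reactants):
    C–H: 4 × 405 = 1620
    C=C: 1 × 623 = 623
    H–Cl: 1 × 421 = 421
    Σ(broken) = 2664 kJ
  Bonds formed (products):
    C–C: 1 × 358 = 358
    C–Cl: 1 × 318 = 318
    C–H: 5 × 405 = 2025
    Σ(formed) = 2701 kJ
  ΔH_II = 2664 − 2701 = −37 kJ
ΔH_I − ΔH_II = +252 kJ, so reaction II has the more negative ΔH; |ΔH_I − ΔH_II| = 252 kJ.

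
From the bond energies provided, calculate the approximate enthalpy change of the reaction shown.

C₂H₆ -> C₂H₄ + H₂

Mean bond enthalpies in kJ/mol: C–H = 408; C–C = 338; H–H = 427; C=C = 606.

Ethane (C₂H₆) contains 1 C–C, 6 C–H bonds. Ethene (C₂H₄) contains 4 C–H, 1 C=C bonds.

ΔH ≈ +121 kJ

Bonds broken (reactants):
  C–C: 1 × 338 = 338
  C–H: 6 × 408 = 2448
  Σ(broken) = 2786 kJ
Bonds formed (products):
  C–H: 4 × 408 = 1632
  C=C: 1 × 606 = 606
  H–H: 1 × 427 = 427
  Σ(formed) = 2665 kJ
ΔH = Σ(broken) − Σ(formed) = 2786 − 2665 = +121 kJ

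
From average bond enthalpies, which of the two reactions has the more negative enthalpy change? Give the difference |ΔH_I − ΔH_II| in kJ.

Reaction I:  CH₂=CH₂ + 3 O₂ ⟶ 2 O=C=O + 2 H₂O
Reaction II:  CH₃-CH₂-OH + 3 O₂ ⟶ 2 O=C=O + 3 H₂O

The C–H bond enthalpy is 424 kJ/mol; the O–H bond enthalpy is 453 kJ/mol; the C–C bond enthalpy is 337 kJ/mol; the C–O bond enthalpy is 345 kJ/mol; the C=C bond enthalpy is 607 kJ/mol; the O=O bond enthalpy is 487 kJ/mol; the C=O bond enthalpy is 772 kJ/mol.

Reaction I, by 46 kJ

Reaction I:
  Bonds broken (reactants):
    C–H: 4 × 424 = 1696
    C=C: 1 × 607 = 607
    O=O: 3 × 487 = 1461
    Σ(broken) = 3764 kJ
  Bonds formed (products):
    C=O: 4 × 772 = 3088
    O–H: 4 × 453 = 1812
    Σ(formed) = 4900 kJ
  ΔH_I = 3764 − 4900 = −1136 kJ
Reaction II:
  Bonds broken (reactants):
    C–C: 1 × 337 = 337
    C–H: 5 × 424 = 2120
    C–O: 1 × 345 = 345
    O–H: 1 × 453 = 453
    O=O: 3 × 487 = 1461
    Σ(broken) = 4716 kJ
  Bonds formed (products):
    C=O: 4 × 772 = 3088
    O–H: 6 × 453 = 2718
    Σ(formed) = 5806 kJ
  ΔH_II = 4716 − 5806 = −1090 kJ
ΔH_I − ΔH_II = −46 kJ, so reaction I has the more negative ΔH; |ΔH_I − ΔH_II| = 46 kJ.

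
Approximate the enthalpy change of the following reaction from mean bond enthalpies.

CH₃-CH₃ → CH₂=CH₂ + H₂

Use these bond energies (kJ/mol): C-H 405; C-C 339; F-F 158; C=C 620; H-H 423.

ΔH ≈ +106 kJ

Bonds broken (reactants):
  C-C: 1 × 339 = 339
  C-H: 6 × 405 = 2430
  Σ(broken) = 2769 kJ
Bonds formed (products):
  C-H: 4 × 405 = 1620
  C=C: 1 × 620 = 620
  H-H: 1 × 423 = 423
  Σ(formed) = 2663 kJ
ΔH = Σ(broken) − Σ(formed) = 2769 − 2663 = +106 kJ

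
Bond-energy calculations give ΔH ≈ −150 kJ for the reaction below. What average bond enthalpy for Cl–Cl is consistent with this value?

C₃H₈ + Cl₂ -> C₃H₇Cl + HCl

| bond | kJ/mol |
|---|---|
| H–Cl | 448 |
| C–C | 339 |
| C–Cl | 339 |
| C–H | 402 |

Let D be the Cl–Cl bond energy.
Σ(broken) = 2×339 + 8×402 + 1×D = 3894 + D
Σ(formed) = 2×339 + 1×339 + 7×402 + 1×448 = 4279
ΔH = Σ(broken) − Σ(formed) = (3894 + D) − (4279) = −385 + D
Setting this equal to −150 kJ gives D = 235 kJ/mol.

D(Cl–Cl) ≈ 235 kJ/mol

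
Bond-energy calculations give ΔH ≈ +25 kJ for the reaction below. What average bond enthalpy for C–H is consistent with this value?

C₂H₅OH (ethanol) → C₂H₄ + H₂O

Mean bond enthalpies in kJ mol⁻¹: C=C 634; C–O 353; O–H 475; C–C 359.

Let D be the C–H bond energy.
Σ(broken) = 1×359 + 5×D + 1×353 + 1×475 = 1187 + 5D
Σ(formed) = 4×D + 1×634 + 2×475 = 1584 + 4D
ΔH = Σ(broken) − Σ(formed) = (1187 + 5D) − (1584 + 4D) = −397 + D
Setting this equal to +25 kJ gives D = 422 kJ/mol.

D(C–H) ≈ 422 kJ/mol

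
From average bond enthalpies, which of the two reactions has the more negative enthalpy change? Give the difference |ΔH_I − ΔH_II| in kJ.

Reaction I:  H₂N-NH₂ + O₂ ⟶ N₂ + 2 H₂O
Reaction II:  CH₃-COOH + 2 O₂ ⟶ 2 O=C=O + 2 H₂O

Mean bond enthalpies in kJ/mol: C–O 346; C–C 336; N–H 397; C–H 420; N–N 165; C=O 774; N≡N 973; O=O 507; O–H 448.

Reaction I:
  Bonds broken (reactants):
    N–H: 4 × 397 = 1588
    N–N: 1 × 165 = 165
    O=O: 1 × 507 = 507
    Σ(broken) = 2260 kJ
  Bonds formed (products):
    N≡N: 1 × 973 = 973
    O–H: 4 × 448 = 1792
    Σ(formed) = 2765 kJ
  ΔH_I = 2260 − 2765 = −505 kJ
Reaction II:
  Bonds broken (reactants):
    C–C: 1 × 336 = 336
    C–H: 3 × 420 = 1260
    C–O: 1 × 346 = 346
    C=O: 1 × 774 = 774
    O–H: 1 × 448 = 448
    O=O: 2 × 507 = 1014
    Σ(broken) = 4178 kJ
  Bonds formed (products):
    C=O: 4 × 774 = 3096
    O–H: 4 × 448 = 1792
    Σ(formed) = 4888 kJ
  ΔH_II = 4178 − 4888 = −710 kJ
ΔH_I − ΔH_II = +205 kJ, so reaction II has the more negative ΔH; |ΔH_I − ΔH_II| = 205 kJ.

Reaction II, by 205 kJ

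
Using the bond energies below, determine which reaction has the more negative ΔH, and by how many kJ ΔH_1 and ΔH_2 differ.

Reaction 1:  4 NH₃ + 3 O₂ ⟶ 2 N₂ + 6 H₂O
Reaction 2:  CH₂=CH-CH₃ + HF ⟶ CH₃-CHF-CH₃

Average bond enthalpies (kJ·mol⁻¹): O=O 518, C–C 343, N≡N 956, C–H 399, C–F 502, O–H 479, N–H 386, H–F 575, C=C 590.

Reaction 1, by 1395 kJ

Reaction 1:
  Bonds broken (reactants):
    N–H: 12 × 386 = 4632
    O=O: 3 × 518 = 1554
    Σ(broken) = 6186 kJ
  Bonds formed (products):
    N≡N: 2 × 956 = 1912
    O–H: 12 × 479 = 5748
    Σ(formed) = 7660 kJ
  ΔH_1 = 6186 − 7660 = −1474 kJ
Reaction 2:
  Bonds broken (reactants):
    C–C: 1 × 343 = 343
    C–H: 6 × 399 = 2394
    C=C: 1 × 590 = 590
    H–F: 1 × 575 = 575
    Σ(broken) = 3902 kJ
  Bonds formed (products):
    C–C: 2 × 343 = 686
    C–F: 1 × 502 = 502
    C–H: 7 × 399 = 2793
    Σ(formed) = 3981 kJ
  ΔH_2 = 3902 − 3981 = −79 kJ
ΔH_1 − ΔH_2 = −1395 kJ, so reaction 1 has the more negative ΔH; |ΔH_1 − ΔH_2| = 1395 kJ.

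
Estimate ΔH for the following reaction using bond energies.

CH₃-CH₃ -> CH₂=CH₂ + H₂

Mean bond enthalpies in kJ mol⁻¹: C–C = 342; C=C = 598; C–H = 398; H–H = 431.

ΔH ≈ +109 kJ

Bonds broken (reactants):
  C–C: 1 × 342 = 342
  C–H: 6 × 398 = 2388
  Σ(broken) = 2730 kJ
Bonds formed (products):
  C–H: 4 × 398 = 1592
  C=C: 1 × 598 = 598
  H–H: 1 × 431 = 431
  Σ(formed) = 2621 kJ
ΔH = Σ(broken) − Σ(formed) = 2730 − 2621 = +109 kJ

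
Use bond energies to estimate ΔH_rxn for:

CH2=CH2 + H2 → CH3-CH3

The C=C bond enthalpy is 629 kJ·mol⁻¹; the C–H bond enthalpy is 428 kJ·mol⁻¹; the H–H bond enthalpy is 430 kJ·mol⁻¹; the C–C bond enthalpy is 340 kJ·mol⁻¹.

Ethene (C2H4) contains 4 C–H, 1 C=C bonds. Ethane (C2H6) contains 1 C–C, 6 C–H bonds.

ΔH ≈ −137 kJ

Bonds broken (reactants):
  C–H: 4 × 428 = 1712
  C=C: 1 × 629 = 629
  H–H: 1 × 430 = 430
  Σ(broken) = 2771 kJ
Bonds formed (products):
  C–C: 1 × 340 = 340
  C–H: 6 × 428 = 2568
  Σ(formed) = 2908 kJ
ΔH = Σ(broken) − Σ(formed) = 2771 − 2908 = −137 kJ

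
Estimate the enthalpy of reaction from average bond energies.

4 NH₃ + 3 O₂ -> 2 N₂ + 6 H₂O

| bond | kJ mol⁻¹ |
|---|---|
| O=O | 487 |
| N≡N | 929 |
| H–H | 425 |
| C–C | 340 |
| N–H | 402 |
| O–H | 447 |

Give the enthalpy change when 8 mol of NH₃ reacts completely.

Bonds broken (reactants):
  N–H: 12 × 402 = 4824
  O=O: 3 × 487 = 1461
  Σ(broken) = 6285 kJ
Bonds formed (products):
  N≡N: 2 × 929 = 1858
  O–H: 12 × 447 = 5364
  Σ(formed) = 7222 kJ
ΔH = Σ(broken) − Σ(formed) = 6285 − 7222 = −937 kJ
For 2× the reaction as written: 2 × (−937) = −1874 kJ

ΔH = −1874 kJ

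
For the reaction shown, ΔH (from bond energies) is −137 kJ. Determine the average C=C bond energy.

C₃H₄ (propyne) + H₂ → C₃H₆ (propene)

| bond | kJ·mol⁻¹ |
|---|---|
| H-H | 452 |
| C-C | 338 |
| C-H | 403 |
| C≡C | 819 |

D(C=C) ≈ 602 kJ/mol

Let D be the C=C bond energy.
Σ(broken) = 1×819 + 1×338 + 4×403 + 1×452 = 3221
Σ(formed) = 1×338 + 6×403 + 1×D = 2756 + D
ΔH = Σ(broken) − Σ(formed) = (3221) − (2756 + D) = +465 − D
Setting this equal to −137 kJ gives D = 602 kJ/mol.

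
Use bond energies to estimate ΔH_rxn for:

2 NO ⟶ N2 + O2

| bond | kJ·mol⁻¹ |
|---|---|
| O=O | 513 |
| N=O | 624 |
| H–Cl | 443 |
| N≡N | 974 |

Bonds broken (reactants):
  N=O: 2 × 624 = 1248
  Σ(broken) = 1248 kJ
Bonds formed (products):
  N≡N: 1 × 974 = 974
  O=O: 1 × 513 = 513
  Σ(formed) = 1487 kJ
ΔH = Σ(broken) − Σ(formed) = 1248 − 1487 = −239 kJ

ΔH ≈ −239 kJ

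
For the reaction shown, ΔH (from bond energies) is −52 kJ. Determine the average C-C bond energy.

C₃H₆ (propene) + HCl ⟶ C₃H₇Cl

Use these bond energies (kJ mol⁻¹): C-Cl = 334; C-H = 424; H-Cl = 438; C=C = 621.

D(C-C) ≈ 353 kJ/mol

Let D be the C-C bond energy.
Σ(broken) = 1×D + 6×424 + 1×621 + 1×438 = 3603 + D
Σ(formed) = 2×D + 1×334 + 7×424 = 3302 + 2D
ΔH = Σ(broken) − Σ(formed) = (3603 + D) − (3302 + 2D) = +301 − D
Setting this equal to −52 kJ gives D = 353 kJ/mol.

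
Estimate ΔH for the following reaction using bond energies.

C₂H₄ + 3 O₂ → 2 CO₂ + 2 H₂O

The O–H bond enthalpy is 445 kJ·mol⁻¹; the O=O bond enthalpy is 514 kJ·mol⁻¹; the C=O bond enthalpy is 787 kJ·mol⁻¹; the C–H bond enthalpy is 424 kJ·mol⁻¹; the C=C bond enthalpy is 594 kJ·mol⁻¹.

ΔH ≈ −1096 kJ

Bonds broken (reactants):
  C–H: 4 × 424 = 1696
  C=C: 1 × 594 = 594
  O=O: 3 × 514 = 1542
  Σ(broken) = 3832 kJ
Bonds formed (products):
  C=O: 4 × 787 = 3148
  O–H: 4 × 445 = 1780
  Σ(formed) = 4928 kJ
ΔH = Σ(broken) − Σ(formed) = 3832 − 4928 = −1096 kJ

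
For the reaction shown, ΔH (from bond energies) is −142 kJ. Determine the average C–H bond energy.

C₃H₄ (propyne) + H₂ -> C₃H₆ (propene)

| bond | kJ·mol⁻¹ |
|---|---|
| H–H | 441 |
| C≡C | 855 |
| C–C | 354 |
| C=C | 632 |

D(C–H) ≈ 403 kJ/mol

Let D be the C–H bond energy.
Σ(broken) = 1×855 + 1×354 + 4×D + 1×441 = 1650 + 4D
Σ(formed) = 1×354 + 6×D + 1×632 = 986 + 6D
ΔH = Σ(broken) − Σ(formed) = (1650 + 4D) − (986 + 6D) = +664 − 2D
Setting this equal to −142 kJ gives 2D = 806, so D = 403 kJ/mol.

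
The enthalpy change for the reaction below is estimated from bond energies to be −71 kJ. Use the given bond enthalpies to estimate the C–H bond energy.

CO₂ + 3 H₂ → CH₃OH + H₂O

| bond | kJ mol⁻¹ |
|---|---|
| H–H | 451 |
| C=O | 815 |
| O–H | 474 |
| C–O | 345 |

Let D be the C–H bond energy.
Σ(broken) = 2×815 + 3×451 = 2983
Σ(formed) = 3×D + 1×345 + 3×474 = 1767 + 3D
ΔH = Σ(broken) − Σ(formed) = (2983) − (1767 + 3D) = +1216 − 3D
Setting this equal to −71 kJ gives 3D = 1287, so D = 429 kJ/mol.

D(C–H) ≈ 429 kJ/mol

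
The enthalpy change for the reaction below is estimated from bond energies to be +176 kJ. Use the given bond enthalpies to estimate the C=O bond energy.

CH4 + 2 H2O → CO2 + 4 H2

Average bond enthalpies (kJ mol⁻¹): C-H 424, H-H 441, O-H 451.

D(C=O) ≈ 780 kJ/mol

Let D be the C=O bond energy.
Σ(broken) = 4×424 + 4×451 = 3500
Σ(formed) = 2×D + 4×441 = 1764 + 2D
ΔH = Σ(broken) − Σ(formed) = (3500) − (1764 + 2D) = +1736 − 2D
Setting this equal to +176 kJ gives 2D = 1560, so D = 780 kJ/mol.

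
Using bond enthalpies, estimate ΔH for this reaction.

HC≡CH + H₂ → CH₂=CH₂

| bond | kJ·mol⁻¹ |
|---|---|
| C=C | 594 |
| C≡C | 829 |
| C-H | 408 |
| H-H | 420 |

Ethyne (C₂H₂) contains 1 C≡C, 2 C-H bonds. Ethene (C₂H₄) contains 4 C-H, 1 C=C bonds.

Bonds broken (reactants):
  C≡C: 1 × 829 = 829
  C-H: 2 × 408 = 816
  H-H: 1 × 420 = 420
  Σ(broken) = 2065 kJ
Bonds formed (products):
  C-H: 4 × 408 = 1632
  C=C: 1 × 594 = 594
  Σ(formed) = 2226 kJ
ΔH = Σ(broken) − Σ(formed) = 2065 − 2226 = −161 kJ

ΔH ≈ −161 kJ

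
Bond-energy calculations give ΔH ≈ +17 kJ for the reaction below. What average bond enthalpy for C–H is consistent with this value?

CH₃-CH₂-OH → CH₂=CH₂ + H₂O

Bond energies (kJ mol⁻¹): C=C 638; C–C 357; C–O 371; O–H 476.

D(C–H) ≈ 403 kJ/mol

Let D be the C–H bond energy.
Σ(broken) = 1×357 + 5×D + 1×371 + 1×476 = 1204 + 5D
Σ(formed) = 4×D + 1×638 + 2×476 = 1590 + 4D
ΔH = Σ(broken) − Σ(formed) = (1204 + 5D) − (1590 + 4D) = −386 + D
Setting this equal to +17 kJ gives D = 403 kJ/mol.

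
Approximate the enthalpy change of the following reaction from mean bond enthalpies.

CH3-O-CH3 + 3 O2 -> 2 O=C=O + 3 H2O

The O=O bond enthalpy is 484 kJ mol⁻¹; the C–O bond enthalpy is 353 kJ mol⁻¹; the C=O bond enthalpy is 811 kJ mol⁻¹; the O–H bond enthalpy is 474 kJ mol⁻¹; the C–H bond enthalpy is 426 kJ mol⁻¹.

Bonds broken (reactants):
  C–H: 6 × 426 = 2556
  C–O: 2 × 353 = 706
  O=O: 3 × 484 = 1452
  Σ(broken) = 4714 kJ
Bonds formed (products):
  C=O: 4 × 811 = 3244
  O–H: 6 × 474 = 2844
  Σ(formed) = 6088 kJ
ΔH = Σ(broken) − Σ(formed) = 4714 − 6088 = −1374 kJ

ΔH ≈ −1374 kJ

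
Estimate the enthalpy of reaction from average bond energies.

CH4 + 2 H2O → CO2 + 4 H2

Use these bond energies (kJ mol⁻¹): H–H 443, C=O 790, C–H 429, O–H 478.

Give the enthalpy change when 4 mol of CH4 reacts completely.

Bonds broken (reactants):
  C–H: 4 × 429 = 1716
  O–H: 4 × 478 = 1912
  Σ(broken) = 3628 kJ
Bonds formed (products):
  C=O: 2 × 790 = 1580
  H–H: 4 × 443 = 1772
  Σ(formed) = 3352 kJ
ΔH = Σ(broken) − Σ(formed) = 3628 − 3352 = +276 kJ
For 4× the reaction as written: 4 × (+276) = +1104 kJ

ΔH = +1104 kJ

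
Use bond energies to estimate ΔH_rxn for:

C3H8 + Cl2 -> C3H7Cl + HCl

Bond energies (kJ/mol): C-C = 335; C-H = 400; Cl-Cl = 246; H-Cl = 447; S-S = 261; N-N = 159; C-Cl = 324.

ΔH ≈ −125 kJ

Bonds broken (reactants):
  C-C: 2 × 335 = 670
  C-H: 8 × 400 = 3200
  Cl-Cl: 1 × 246 = 246
  Σ(broken) = 4116 kJ
Bonds formed (products):
  C-C: 2 × 335 = 670
  C-Cl: 1 × 324 = 324
  C-H: 7 × 400 = 2800
  H-Cl: 1 × 447 = 447
  Σ(formed) = 4241 kJ
ΔH = Σ(broken) − Σ(formed) = 4116 − 4241 = −125 kJ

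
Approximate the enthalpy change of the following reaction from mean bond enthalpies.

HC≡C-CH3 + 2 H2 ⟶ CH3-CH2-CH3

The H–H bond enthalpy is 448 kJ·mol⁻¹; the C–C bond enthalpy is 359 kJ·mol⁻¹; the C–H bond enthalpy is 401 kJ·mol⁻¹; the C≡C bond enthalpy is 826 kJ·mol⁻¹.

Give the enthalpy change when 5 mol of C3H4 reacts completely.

Bonds broken (reactants):
  C≡C: 1 × 826 = 826
  C–C: 1 × 359 = 359
  C–H: 4 × 401 = 1604
  H–H: 2 × 448 = 896
  Σ(broken) = 3685 kJ
Bonds formed (products):
  C–C: 2 × 359 = 718
  C–H: 8 × 401 = 3208
  Σ(formed) = 3926 kJ
ΔH = Σ(broken) − Σ(formed) = 3685 − 3926 = −241 kJ
For 5× the reaction as written: 5 × (−241) = −1205 kJ

ΔH = −1205 kJ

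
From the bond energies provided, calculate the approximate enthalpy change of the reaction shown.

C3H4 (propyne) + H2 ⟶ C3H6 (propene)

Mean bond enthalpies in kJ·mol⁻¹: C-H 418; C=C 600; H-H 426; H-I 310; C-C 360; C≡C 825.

ΔH ≈ −185 kJ

Bonds broken (reactants):
  C≡C: 1 × 825 = 825
  C-C: 1 × 360 = 360
  C-H: 4 × 418 = 1672
  H-H: 1 × 426 = 426
  Σ(broken) = 3283 kJ
Bonds formed (products):
  C-C: 1 × 360 = 360
  C-H: 6 × 418 = 2508
  C=C: 1 × 600 = 600
  Σ(formed) = 3468 kJ
ΔH = Σ(broken) − Σ(formed) = 3283 − 3468 = −185 kJ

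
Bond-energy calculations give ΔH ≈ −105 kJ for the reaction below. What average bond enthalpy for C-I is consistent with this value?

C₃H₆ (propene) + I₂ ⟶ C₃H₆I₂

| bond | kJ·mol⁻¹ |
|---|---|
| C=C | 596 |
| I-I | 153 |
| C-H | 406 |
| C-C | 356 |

D(C-I) ≈ 249 kJ/mol

Let D be the C-I bond energy.
Σ(broken) = 1×356 + 6×406 + 1×596 + 1×153 = 3541
Σ(formed) = 2×356 + 6×406 + 2×D = 3148 + 2D
ΔH = Σ(broken) − Σ(formed) = (3541) − (3148 + 2D) = +393 − 2D
Setting this equal to −105 kJ gives 2D = 498, so D = 249 kJ/mol.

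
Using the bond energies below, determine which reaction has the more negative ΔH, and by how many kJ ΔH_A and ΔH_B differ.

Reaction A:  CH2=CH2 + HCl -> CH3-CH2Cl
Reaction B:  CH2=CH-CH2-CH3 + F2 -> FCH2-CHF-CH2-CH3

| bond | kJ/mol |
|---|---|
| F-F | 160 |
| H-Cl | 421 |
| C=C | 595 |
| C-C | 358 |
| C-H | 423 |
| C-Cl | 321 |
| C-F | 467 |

Reaction B, by 451 kJ

Reaction A:
  Bonds broken (reactants):
    C-H: 4 × 423 = 1692
    C=C: 1 × 595 = 595
    H-Cl: 1 × 421 = 421
    Σ(broken) = 2708 kJ
  Bonds formed (products):
    C-C: 1 × 358 = 358
    C-Cl: 1 × 321 = 321
    C-H: 5 × 423 = 2115
    Σ(formed) = 2794 kJ
  ΔH_A = 2708 − 2794 = −86 kJ
Reaction B:
  Bonds broken (reactants):
    C-C: 2 × 358 = 716
    C-H: 8 × 423 = 3384
    C=C: 1 × 595 = 595
    F-F: 1 × 160 = 160
    Σ(broken) = 4855 kJ
  Bonds formed (products):
    C-C: 3 × 358 = 1074
    C-F: 2 × 467 = 934
    C-H: 8 × 423 = 3384
    Σ(formed) = 5392 kJ
  ΔH_B = 4855 − 5392 = −537 kJ
ΔH_A − ΔH_B = +451 kJ, so reaction B has the more negative ΔH; |ΔH_A − ΔH_B| = 451 kJ.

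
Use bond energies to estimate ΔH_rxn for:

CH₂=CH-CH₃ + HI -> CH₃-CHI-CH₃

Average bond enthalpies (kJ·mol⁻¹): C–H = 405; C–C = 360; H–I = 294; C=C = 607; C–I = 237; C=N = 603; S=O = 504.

Bonds broken (reactants):
  C–C: 1 × 360 = 360
  C–H: 6 × 405 = 2430
  C=C: 1 × 607 = 607
  H–I: 1 × 294 = 294
  Σ(broken) = 3691 kJ
Bonds formed (products):
  C–C: 2 × 360 = 720
  C–H: 7 × 405 = 2835
  C–I: 1 × 237 = 237
  Σ(formed) = 3792 kJ
ΔH = Σ(broken) − Σ(formed) = 3691 − 3792 = −101 kJ

ΔH ≈ −101 kJ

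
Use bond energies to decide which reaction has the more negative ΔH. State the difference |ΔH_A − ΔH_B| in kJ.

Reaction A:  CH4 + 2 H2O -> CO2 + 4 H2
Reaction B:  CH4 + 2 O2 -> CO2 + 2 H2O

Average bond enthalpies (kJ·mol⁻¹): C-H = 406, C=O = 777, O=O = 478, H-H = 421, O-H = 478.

Reaction A:
  Bonds broken (reactants):
    C-H: 4 × 406 = 1624
    O-H: 4 × 478 = 1912
    Σ(broken) = 3536 kJ
  Bonds formed (products):
    C=O: 2 × 777 = 1554
    H-H: 4 × 421 = 1684
    Σ(formed) = 3238 kJ
  ΔH_A = 3536 − 3238 = +298 kJ
Reaction B:
  Bonds broken (reactants):
    C-H: 4 × 406 = 1624
    O=O: 2 × 478 = 956
    Σ(broken) = 2580 kJ
  Bonds formed (products):
    C=O: 2 × 777 = 1554
    O-H: 4 × 478 = 1912
    Σ(formed) = 3466 kJ
  ΔH_B = 2580 − 3466 = −886 kJ
ΔH_A − ΔH_B = +1184 kJ, so reaction B has the more negative ΔH; |ΔH_A − ΔH_B| = 1184 kJ.

Reaction B, by 1184 kJ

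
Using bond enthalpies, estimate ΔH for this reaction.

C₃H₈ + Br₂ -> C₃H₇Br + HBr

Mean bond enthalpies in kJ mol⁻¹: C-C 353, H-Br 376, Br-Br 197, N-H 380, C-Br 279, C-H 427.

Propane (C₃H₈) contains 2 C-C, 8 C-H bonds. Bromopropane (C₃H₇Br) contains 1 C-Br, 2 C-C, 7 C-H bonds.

ΔH ≈ −31 kJ

Bonds broken (reactants):
  Br-Br: 1 × 197 = 197
  C-C: 2 × 353 = 706
  C-H: 8 × 427 = 3416
  Σ(broken) = 4319 kJ
Bonds formed (products):
  C-Br: 1 × 279 = 279
  C-C: 2 × 353 = 706
  C-H: 7 × 427 = 2989
  H-Br: 1 × 376 = 376
  Σ(formed) = 4350 kJ
ΔH = Σ(broken) − Σ(formed) = 4319 − 4350 = −31 kJ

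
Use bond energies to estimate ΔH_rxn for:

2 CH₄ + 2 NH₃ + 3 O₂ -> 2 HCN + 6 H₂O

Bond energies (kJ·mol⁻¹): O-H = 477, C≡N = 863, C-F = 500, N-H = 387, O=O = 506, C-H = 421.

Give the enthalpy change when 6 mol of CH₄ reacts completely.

ΔH = −3252 kJ

Bonds broken (reactants):
  C-H: 8 × 421 = 3368
  N-H: 6 × 387 = 2322
  O=O: 3 × 506 = 1518
  Σ(broken) = 7208 kJ
Bonds formed (products):
  C≡N: 2 × 863 = 1726
  C-H: 2 × 421 = 842
  O-H: 12 × 477 = 5724
  Σ(formed) = 8292 kJ
ΔH = Σ(broken) − Σ(formed) = 7208 − 8292 = −1084 kJ
For 3× the reaction as written: 3 × (−1084) = −3252 kJ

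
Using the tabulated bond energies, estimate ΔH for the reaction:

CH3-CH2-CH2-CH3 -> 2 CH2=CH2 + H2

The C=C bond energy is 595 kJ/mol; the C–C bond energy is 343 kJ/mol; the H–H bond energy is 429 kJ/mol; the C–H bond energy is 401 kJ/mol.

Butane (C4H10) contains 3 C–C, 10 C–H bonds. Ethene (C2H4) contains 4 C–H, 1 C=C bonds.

ΔH ≈ +212 kJ

Bonds broken (reactants):
  C–C: 3 × 343 = 1029
  C–H: 10 × 401 = 4010
  Σ(broken) = 5039 kJ
Bonds formed (products):
  C–H: 8 × 401 = 3208
  C=C: 2 × 595 = 1190
  H–H: 1 × 429 = 429
  Σ(formed) = 4827 kJ
ΔH = Σ(broken) − Σ(formed) = 5039 − 4827 = +212 kJ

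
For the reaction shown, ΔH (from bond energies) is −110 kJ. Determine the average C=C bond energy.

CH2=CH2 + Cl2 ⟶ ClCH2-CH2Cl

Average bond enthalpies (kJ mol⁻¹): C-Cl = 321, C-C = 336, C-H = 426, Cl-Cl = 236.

D(C=C) ≈ 632 kJ/mol

Let D be the C=C bond energy.
Σ(broken) = 4×426 + 1×D + 1×236 = 1940 + D
Σ(formed) = 1×336 + 2×321 + 4×426 = 2682
ΔH = Σ(broken) − Σ(formed) = (1940 + D) − (2682) = −742 + D
Setting this equal to −110 kJ gives D = 632 kJ/mol.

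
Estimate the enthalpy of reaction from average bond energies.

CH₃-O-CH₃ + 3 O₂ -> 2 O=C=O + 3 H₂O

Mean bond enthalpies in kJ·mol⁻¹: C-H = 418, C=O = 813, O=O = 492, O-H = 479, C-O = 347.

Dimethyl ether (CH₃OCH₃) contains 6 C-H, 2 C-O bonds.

ΔH ≈ −1448 kJ

Bonds broken (reactants):
  C-H: 6 × 418 = 2508
  C-O: 2 × 347 = 694
  O=O: 3 × 492 = 1476
  Σ(broken) = 4678 kJ
Bonds formed (products):
  C=O: 4 × 813 = 3252
  O-H: 6 × 479 = 2874
  Σ(formed) = 6126 kJ
ΔH = Σ(broken) − Σ(formed) = 4678 − 6126 = −1448 kJ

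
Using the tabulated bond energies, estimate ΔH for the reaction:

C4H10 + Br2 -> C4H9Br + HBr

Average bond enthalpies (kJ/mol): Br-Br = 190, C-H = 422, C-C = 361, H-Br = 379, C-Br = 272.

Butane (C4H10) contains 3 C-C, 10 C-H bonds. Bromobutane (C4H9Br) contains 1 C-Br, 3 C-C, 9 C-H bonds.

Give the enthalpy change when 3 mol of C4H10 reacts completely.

Bonds broken (reactants):
  Br-Br: 1 × 190 = 190
  C-C: 3 × 361 = 1083
  C-H: 10 × 422 = 4220
  Σ(broken) = 5493 kJ
Bonds formed (products):
  C-Br: 1 × 272 = 272
  C-C: 3 × 361 = 1083
  C-H: 9 × 422 = 3798
  H-Br: 1 × 379 = 379
  Σ(formed) = 5532 kJ
ΔH = Σ(broken) − Σ(formed) = 5493 − 5532 = −39 kJ
For 3× the reaction as written: 3 × (−39) = −117 kJ

ΔH = −117 kJ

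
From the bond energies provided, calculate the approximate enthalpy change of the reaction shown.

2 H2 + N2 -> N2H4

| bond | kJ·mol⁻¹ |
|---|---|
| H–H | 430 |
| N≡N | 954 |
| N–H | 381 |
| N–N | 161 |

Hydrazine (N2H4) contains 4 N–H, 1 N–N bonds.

ΔH ≈ +129 kJ

Bonds broken (reactants):
  H–H: 2 × 430 = 860
  N≡N: 1 × 954 = 954
  Σ(broken) = 1814 kJ
Bonds formed (products):
  N–H: 4 × 381 = 1524
  N–N: 1 × 161 = 161
  Σ(formed) = 1685 kJ
ΔH = Σ(broken) − Σ(formed) = 1814 − 1685 = +129 kJ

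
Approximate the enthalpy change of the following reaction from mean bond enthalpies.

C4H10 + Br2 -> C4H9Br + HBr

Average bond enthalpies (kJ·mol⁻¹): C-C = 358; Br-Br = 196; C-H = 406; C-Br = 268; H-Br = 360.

Bonds broken (reactants):
  Br-Br: 1 × 196 = 196
  C-C: 3 × 358 = 1074
  C-H: 10 × 406 = 4060
  Σ(broken) = 5330 kJ
Bonds formed (products):
  C-Br: 1 × 268 = 268
  C-C: 3 × 358 = 1074
  C-H: 9 × 406 = 3654
  H-Br: 1 × 360 = 360
  Σ(formed) = 5356 kJ
ΔH = Σ(broken) − Σ(formed) = 5330 − 5356 = −26 kJ

ΔH ≈ −26 kJ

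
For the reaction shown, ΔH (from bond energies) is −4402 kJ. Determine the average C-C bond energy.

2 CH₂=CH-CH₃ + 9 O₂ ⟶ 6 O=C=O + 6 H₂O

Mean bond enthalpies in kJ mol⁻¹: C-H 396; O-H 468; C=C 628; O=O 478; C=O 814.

D(C-C) ≈ 336 kJ/mol

Let D be the C-C bond energy.
Σ(broken) = 2×D + 12×396 + 2×628 + 9×478 = 10310 + 2D
Σ(formed) = 12×814 + 12×468 = 15384
ΔH = Σ(broken) − Σ(formed) = (10310 + 2D) − (15384) = −5074 + 2D
Setting this equal to −4402 kJ gives 2D = 672, so D = 336 kJ/mol.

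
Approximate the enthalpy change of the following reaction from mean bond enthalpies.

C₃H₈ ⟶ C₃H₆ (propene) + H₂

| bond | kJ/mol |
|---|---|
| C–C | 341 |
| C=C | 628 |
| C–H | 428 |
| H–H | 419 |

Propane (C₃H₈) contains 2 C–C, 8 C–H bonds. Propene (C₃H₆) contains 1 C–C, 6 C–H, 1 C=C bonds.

ΔH ≈ +150 kJ

Bonds broken (reactants):
  C–C: 2 × 341 = 682
  C–H: 8 × 428 = 3424
  Σ(broken) = 4106 kJ
Bonds formed (products):
  C–C: 1 × 341 = 341
  C–H: 6 × 428 = 2568
  C=C: 1 × 628 = 628
  H–H: 1 × 419 = 419
  Σ(formed) = 3956 kJ
ΔH = Σ(broken) − Σ(formed) = 4106 − 3956 = +150 kJ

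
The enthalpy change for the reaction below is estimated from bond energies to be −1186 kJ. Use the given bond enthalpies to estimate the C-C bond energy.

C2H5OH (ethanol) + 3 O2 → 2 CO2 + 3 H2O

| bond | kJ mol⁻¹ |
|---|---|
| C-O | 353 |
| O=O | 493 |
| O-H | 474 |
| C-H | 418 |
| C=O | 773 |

Let D be the C-C bond energy.
Σ(broken) = 1×D + 5×418 + 1×353 + 1×474 + 3×493 = 4396 + D
Σ(formed) = 4×773 + 6×474 = 5936
ΔH = Σ(broken) − Σ(formed) = (4396 + D) − (5936) = −1540 + D
Setting this equal to −1186 kJ gives D = 354 kJ/mol.

D(C-C) ≈ 354 kJ/mol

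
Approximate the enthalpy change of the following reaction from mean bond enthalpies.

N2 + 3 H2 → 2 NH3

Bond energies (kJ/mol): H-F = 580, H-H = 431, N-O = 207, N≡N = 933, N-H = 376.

ΔH ≈ −30 kJ

Bonds broken (reactants):
  H-H: 3 × 431 = 1293
  N≡N: 1 × 933 = 933
  Σ(broken) = 2226 kJ
Bonds formed (products):
  N-H: 6 × 376 = 2256
  Σ(formed) = 2256 kJ
ΔH = Σ(broken) − Σ(formed) = 2226 − 2256 = −30 kJ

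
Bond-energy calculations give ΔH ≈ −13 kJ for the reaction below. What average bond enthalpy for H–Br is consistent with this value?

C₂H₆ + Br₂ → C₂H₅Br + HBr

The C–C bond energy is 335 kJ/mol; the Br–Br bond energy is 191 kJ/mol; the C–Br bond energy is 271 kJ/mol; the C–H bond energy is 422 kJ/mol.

D(H–Br) ≈ 355 kJ/mol

Let D be the H–Br bond energy.
Σ(broken) = 1×191 + 1×335 + 6×422 = 3058
Σ(formed) = 1×271 + 1×335 + 5×422 + 1×D = 2716 + D
ΔH = Σ(broken) − Σ(formed) = (3058) − (2716 + D) = +342 − D
Setting this equal to −13 kJ gives D = 355 kJ/mol.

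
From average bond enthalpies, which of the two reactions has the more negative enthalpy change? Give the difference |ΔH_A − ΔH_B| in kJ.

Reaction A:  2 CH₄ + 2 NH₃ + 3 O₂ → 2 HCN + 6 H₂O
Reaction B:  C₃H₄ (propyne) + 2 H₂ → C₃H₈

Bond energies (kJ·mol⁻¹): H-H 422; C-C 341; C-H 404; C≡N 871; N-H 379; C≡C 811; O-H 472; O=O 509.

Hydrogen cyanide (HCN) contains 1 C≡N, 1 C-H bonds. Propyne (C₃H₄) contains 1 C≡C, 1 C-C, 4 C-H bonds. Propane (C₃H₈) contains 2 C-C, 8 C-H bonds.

Reaction A, by 879 kJ

Reaction A:
  Bonds broken (reactants):
    C-H: 8 × 404 = 3232
    N-H: 6 × 379 = 2274
    O=O: 3 × 509 = 1527
    Σ(broken) = 7033 kJ
  Bonds formed (products):
    C≡N: 2 × 871 = 1742
    C-H: 2 × 404 = 808
    O-H: 12 × 472 = 5664
    Σ(formed) = 8214 kJ
  ΔH_A = 7033 − 8214 = −1181 kJ
Reaction B:
  Bonds broken (reactants):
    C≡C: 1 × 811 = 811
    C-C: 1 × 341 = 341
    C-H: 4 × 404 = 1616
    H-H: 2 × 422 = 844
    Σ(broken) = 3612 kJ
  Bonds formed (products):
    C-C: 2 × 341 = 682
    C-H: 8 × 404 = 3232
    Σ(formed) = 3914 kJ
  ΔH_B = 3612 − 3914 = −302 kJ
ΔH_A − ΔH_B = −879 kJ, so reaction A has the more negative ΔH; |ΔH_A − ΔH_B| = 879 kJ.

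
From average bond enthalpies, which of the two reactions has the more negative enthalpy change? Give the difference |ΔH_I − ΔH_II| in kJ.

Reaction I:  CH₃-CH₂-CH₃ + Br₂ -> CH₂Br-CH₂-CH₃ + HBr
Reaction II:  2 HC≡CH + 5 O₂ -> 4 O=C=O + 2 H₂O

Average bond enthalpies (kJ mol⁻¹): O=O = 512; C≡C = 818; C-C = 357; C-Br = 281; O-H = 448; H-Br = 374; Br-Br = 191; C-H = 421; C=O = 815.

Reaction I:
  Bonds broken (reactants):
    Br-Br: 1 × 191 = 191
    C-C: 2 × 357 = 714
    C-H: 8 × 421 = 3368
    Σ(broken) = 4273 kJ
  Bonds formed (products):
    C-Br: 1 × 281 = 281
    C-C: 2 × 357 = 714
    C-H: 7 × 421 = 2947
    H-Br: 1 × 374 = 374
    Σ(formed) = 4316 kJ
  ΔH_I = 4273 − 4316 = −43 kJ
Reaction II:
  Bonds broken (reactants):
    C≡C: 2 × 818 = 1636
    C-H: 4 × 421 = 1684
    O=O: 5 × 512 = 2560
    Σ(broken) = 5880 kJ
  Bonds formed (products):
    C=O: 8 × 815 = 6520
    O-H: 4 × 448 = 1792
    Σ(formed) = 8312 kJ
  ΔH_II = 5880 − 8312 = −2432 kJ
ΔH_I − ΔH_II = +2389 kJ, so reaction II has the more negative ΔH; |ΔH_I − ΔH_II| = 2389 kJ.

Reaction II, by 2389 kJ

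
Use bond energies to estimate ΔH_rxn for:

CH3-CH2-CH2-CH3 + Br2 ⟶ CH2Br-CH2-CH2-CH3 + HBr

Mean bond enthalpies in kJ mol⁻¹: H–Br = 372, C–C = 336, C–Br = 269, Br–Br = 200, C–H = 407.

ΔH ≈ −34 kJ

Bonds broken (reactants):
  Br–Br: 1 × 200 = 200
  C–C: 3 × 336 = 1008
  C–H: 10 × 407 = 4070
  Σ(broken) = 5278 kJ
Bonds formed (products):
  C–Br: 1 × 269 = 269
  C–C: 3 × 336 = 1008
  C–H: 9 × 407 = 3663
  H–Br: 1 × 372 = 372
  Σ(formed) = 5312 kJ
ΔH = Σ(broken) − Σ(formed) = 5278 − 5312 = −34 kJ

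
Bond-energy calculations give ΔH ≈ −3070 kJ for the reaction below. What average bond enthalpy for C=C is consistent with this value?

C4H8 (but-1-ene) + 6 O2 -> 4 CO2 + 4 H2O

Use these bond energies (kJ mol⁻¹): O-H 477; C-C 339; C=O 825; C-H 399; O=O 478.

D(C=C) ≈ 608 kJ/mol

Let D be the C=C bond energy.
Σ(broken) = 2×339 + 8×399 + 1×D + 6×478 = 6738 + D
Σ(formed) = 8×825 + 8×477 = 10416
ΔH = Σ(broken) − Σ(formed) = (6738 + D) − (10416) = −3678 + D
Setting this equal to −3070 kJ gives D = 608 kJ/mol.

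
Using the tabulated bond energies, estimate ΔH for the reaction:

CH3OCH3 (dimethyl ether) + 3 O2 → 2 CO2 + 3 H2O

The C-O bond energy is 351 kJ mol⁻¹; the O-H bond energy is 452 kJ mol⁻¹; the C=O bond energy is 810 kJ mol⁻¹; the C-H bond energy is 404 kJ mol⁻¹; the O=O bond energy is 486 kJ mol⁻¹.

ΔH ≈ −1368 kJ

Bonds broken (reactants):
  C-H: 6 × 404 = 2424
  C-O: 2 × 351 = 702
  O=O: 3 × 486 = 1458
  Σ(broken) = 4584 kJ
Bonds formed (products):
  C=O: 4 × 810 = 3240
  O-H: 6 × 452 = 2712
  Σ(formed) = 5952 kJ
ΔH = Σ(broken) − Σ(formed) = 4584 − 5952 = −1368 kJ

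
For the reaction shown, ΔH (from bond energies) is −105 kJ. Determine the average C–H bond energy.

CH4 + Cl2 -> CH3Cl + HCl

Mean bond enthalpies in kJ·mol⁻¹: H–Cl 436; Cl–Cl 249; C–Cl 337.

Let D be the C–H bond energy.
Σ(broken) = 4×D + 1×249 = 249 + 4D
Σ(formed) = 1×337 + 3×D + 1×436 = 773 + 3D
ΔH = Σ(broken) − Σ(formed) = (249 + 4D) − (773 + 3D) = −524 + D
Setting this equal to −105 kJ gives D = 419 kJ/mol.

D(C–H) ≈ 419 kJ/mol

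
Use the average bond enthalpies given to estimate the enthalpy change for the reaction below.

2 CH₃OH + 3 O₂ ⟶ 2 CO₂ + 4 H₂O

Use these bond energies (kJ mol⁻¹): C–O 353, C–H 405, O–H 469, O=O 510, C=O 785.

Bonds broken (reactants):
  C–H: 6 × 405 = 2430
  C–O: 2 × 353 = 706
  O–H: 2 × 469 = 938
  O=O: 3 × 510 = 1530
  Σ(broken) = 5604 kJ
Bonds formed (products):
  C=O: 4 × 785 = 3140
  O–H: 8 × 469 = 3752
  Σ(formed) = 6892 kJ
ΔH = Σ(broken) − Σ(formed) = 5604 − 6892 = −1288 kJ

ΔH ≈ −1288 kJ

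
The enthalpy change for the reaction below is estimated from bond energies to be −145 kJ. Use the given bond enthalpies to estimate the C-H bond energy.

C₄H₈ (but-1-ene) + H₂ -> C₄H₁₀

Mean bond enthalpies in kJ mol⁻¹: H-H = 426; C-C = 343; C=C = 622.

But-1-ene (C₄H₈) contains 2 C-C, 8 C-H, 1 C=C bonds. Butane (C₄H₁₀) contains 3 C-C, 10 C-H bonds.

Let D be the C-H bond energy.
Σ(broken) = 2×343 + 8×D + 1×622 + 1×426 = 1734 + 8D
Σ(formed) = 3×343 + 10×D = 1029 + 10D
ΔH = Σ(broken) − Σ(formed) = (1734 + 8D) − (1029 + 10D) = +705 − 2D
Setting this equal to −145 kJ gives 2D = 850, so D = 425 kJ/mol.

D(C-H) ≈ 425 kJ/mol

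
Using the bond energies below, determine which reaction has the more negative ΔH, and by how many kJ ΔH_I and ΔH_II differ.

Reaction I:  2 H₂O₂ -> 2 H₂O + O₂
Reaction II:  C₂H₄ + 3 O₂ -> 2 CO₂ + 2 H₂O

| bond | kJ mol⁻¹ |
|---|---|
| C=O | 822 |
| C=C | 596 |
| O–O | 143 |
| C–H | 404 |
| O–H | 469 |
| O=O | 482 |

Reaction II, by 1310 kJ

Reaction I:
  Bonds broken (reactants):
    O–H: 4 × 469 = 1876
    O–O: 2 × 143 = 286
    Σ(broken) = 2162 kJ
  Bonds formed (products):
    O–H: 4 × 469 = 1876
    O=O: 1 × 482 = 482
    Σ(formed) = 2358 kJ
  ΔH_I = 2162 − 2358 = −196 kJ
Reaction II:
  Bonds broken (reactants):
    C–H: 4 × 404 = 1616
    C=C: 1 × 596 = 596
    O=O: 3 × 482 = 1446
    Σ(broken) = 3658 kJ
  Bonds formed (products):
    C=O: 4 × 822 = 3288
    O–H: 4 × 469 = 1876
    Σ(formed) = 5164 kJ
  ΔH_II = 3658 − 5164 = −1506 kJ
ΔH_I − ΔH_II = +1310 kJ, so reaction II has the more negative ΔH; |ΔH_I − ΔH_II| = 1310 kJ.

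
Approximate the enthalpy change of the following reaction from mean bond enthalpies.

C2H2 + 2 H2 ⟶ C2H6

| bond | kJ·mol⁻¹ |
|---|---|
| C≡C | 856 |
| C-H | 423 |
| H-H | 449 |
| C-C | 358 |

Bonds broken (reactants):
  C≡C: 1 × 856 = 856
  C-H: 2 × 423 = 846
  H-H: 2 × 449 = 898
  Σ(broken) = 2600 kJ
Bonds formed (products):
  C-C: 1 × 358 = 358
  C-H: 6 × 423 = 2538
  Σ(formed) = 2896 kJ
ΔH = Σ(broken) − Σ(formed) = 2600 − 2896 = −296 kJ

ΔH ≈ −296 kJ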